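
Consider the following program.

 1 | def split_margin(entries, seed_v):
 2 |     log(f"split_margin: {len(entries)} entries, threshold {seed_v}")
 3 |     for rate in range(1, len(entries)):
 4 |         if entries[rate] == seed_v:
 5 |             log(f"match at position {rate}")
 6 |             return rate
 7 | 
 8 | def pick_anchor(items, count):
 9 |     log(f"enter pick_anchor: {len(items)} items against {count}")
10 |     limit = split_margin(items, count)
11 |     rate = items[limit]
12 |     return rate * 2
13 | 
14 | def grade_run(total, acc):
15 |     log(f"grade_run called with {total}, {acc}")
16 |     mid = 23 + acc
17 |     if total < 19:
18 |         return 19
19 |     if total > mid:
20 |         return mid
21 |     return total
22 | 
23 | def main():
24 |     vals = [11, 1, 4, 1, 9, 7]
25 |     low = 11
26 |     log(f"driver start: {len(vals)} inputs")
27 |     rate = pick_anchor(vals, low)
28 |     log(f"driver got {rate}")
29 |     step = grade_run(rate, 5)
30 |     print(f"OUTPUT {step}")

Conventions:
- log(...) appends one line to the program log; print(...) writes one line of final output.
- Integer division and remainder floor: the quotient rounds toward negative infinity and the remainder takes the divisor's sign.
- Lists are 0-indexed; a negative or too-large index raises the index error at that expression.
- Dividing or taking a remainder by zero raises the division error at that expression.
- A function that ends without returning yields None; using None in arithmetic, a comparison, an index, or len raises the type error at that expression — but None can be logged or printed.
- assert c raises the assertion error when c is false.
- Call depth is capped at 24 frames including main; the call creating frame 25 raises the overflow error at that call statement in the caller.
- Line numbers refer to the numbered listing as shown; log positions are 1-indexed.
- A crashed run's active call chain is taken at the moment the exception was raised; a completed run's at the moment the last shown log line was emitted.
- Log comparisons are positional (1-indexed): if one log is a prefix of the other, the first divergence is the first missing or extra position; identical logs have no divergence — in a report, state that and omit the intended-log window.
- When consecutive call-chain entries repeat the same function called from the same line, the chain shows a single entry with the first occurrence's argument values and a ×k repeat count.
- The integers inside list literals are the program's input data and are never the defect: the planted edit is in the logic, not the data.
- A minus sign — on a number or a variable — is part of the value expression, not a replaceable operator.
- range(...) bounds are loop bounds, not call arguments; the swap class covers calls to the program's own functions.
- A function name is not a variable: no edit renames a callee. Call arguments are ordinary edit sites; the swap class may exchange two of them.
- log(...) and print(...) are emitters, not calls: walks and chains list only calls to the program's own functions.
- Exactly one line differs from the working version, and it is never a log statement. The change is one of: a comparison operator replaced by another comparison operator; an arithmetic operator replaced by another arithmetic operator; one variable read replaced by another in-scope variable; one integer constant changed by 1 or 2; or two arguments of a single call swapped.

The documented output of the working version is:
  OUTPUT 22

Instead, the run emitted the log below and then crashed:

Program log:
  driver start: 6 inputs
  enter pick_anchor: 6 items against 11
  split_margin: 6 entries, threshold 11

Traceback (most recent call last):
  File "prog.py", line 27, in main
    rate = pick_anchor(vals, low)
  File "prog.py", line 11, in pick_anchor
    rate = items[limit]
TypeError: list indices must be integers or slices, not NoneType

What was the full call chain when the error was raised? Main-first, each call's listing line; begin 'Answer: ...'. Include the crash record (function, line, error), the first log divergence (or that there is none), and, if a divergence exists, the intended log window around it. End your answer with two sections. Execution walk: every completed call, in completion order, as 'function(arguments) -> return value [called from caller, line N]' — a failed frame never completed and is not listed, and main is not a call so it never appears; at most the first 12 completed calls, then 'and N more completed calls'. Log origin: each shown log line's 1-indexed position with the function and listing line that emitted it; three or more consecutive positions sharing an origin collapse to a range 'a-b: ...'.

Answer: main -> pick_anchor (called at line 27).
Key fact: A complete run would log 'match at position 0' next, but this one stopped at 3 lines.
Crash: pick_anchor, line 11, TypeError.
First divergence: position 4; the shown log stops at 3 lines while the working version next logs 'match at position 0'.
Intended log window:
  2: enter pick_anchor: 6 items against 11
  3: split_margin: 6 entries, threshold 11
  4: match at position 0
  5: driver got 22
Execution walk:
  split_margin([11, 1, 4, 1, 9, 7], 11) -> None  [called from pick_anchor, line 10]
Log origin:
  1: logged in main at line 26
  2: logged in pick_anchor at line 9
  3: logged in split_margin at line 2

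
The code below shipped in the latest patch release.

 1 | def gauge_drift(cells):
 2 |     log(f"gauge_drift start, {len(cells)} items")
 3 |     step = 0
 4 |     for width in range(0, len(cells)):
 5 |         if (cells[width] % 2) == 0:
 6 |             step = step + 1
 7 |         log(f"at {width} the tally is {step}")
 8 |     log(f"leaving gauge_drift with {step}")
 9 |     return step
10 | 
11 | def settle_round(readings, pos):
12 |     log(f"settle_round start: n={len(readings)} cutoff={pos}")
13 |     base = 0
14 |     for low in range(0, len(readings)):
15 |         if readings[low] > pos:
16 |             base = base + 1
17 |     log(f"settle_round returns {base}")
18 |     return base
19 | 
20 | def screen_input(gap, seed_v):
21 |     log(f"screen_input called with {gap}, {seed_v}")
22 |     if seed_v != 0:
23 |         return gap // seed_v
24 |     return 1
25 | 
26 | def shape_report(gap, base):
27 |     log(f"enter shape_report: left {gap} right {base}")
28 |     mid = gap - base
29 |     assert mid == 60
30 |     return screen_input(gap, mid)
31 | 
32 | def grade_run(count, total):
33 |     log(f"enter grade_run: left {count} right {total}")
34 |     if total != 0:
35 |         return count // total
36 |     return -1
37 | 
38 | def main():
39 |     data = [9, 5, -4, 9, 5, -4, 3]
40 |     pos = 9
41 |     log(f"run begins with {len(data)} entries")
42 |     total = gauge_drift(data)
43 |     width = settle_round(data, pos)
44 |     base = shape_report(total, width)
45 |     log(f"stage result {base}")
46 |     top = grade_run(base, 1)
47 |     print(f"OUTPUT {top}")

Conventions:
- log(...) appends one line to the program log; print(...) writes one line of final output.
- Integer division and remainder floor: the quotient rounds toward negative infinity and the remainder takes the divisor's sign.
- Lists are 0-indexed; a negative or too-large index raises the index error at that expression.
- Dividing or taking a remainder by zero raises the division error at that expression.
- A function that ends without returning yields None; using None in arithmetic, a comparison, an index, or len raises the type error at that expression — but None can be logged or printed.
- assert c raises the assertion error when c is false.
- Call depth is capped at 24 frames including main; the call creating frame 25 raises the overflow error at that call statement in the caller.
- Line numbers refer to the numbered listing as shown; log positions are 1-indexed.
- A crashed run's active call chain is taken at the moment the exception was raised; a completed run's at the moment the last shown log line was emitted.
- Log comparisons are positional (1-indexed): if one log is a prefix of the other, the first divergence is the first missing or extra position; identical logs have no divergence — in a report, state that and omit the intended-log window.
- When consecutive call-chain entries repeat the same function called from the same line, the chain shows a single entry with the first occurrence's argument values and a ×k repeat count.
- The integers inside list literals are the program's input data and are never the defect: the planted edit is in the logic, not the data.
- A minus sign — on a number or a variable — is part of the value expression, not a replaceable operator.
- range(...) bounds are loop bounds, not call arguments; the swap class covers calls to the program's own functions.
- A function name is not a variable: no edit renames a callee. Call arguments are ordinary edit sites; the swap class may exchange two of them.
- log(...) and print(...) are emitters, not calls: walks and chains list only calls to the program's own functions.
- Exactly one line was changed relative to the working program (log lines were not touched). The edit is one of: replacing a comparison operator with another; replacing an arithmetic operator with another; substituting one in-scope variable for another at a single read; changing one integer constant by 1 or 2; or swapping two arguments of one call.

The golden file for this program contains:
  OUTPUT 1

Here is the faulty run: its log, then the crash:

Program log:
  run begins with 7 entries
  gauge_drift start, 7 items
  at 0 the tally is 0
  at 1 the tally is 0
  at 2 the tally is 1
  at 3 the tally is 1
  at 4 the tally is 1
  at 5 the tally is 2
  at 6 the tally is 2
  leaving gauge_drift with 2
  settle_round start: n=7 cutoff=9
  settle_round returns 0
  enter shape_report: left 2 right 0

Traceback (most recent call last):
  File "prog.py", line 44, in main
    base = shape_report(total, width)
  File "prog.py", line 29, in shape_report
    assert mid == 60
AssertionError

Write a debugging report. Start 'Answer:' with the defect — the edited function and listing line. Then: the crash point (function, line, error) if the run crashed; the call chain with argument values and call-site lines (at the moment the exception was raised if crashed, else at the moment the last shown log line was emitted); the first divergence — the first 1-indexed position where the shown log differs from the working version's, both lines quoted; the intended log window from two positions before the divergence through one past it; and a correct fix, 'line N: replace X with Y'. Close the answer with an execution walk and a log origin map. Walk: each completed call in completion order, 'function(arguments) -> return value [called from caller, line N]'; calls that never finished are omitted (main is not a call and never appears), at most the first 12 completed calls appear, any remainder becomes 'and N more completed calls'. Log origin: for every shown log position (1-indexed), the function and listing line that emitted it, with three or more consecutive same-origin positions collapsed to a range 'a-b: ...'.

Answer: the defect is in shape_report at line 29.
Core observation: Only 13 log lines were emitted before the run died; the intended continuation was 'screen_input called with 2, 2'.
Crash: shape_report, line 29, AssertionError.
Call chain: main -> shape_report(2, 0) (called at line 44).
First divergence: position 14 (shown log ended at 13 lines; the working version continues: 'screen_input called with 2, 2').
Intended log window:
  12: settle_round returns 0
  13: enter shape_report: left 2 right 0
  14: screen_input called with 2, 2
  15: stage result 1
Execution walk:
  gauge_drift([9, 5, -4, 9, 5, -4, 3]) -> 2  [called from main, line 42]
  settle_round([9, 5, -4, 9, 5, -4, 3], 9) -> 0  [called from main, line 43]
Log origin:
  1: logged in main at line 41
  2: logged in gauge_drift at line 2
  3-9: logged in gauge_drift at line 7
  10: logged in gauge_drift at line 8
  11: logged in settle_round at line 12
  12: logged in settle_round at line 17
  13: logged in shape_report at line 27
A correct fix: line 29: replace `==` with `<=`.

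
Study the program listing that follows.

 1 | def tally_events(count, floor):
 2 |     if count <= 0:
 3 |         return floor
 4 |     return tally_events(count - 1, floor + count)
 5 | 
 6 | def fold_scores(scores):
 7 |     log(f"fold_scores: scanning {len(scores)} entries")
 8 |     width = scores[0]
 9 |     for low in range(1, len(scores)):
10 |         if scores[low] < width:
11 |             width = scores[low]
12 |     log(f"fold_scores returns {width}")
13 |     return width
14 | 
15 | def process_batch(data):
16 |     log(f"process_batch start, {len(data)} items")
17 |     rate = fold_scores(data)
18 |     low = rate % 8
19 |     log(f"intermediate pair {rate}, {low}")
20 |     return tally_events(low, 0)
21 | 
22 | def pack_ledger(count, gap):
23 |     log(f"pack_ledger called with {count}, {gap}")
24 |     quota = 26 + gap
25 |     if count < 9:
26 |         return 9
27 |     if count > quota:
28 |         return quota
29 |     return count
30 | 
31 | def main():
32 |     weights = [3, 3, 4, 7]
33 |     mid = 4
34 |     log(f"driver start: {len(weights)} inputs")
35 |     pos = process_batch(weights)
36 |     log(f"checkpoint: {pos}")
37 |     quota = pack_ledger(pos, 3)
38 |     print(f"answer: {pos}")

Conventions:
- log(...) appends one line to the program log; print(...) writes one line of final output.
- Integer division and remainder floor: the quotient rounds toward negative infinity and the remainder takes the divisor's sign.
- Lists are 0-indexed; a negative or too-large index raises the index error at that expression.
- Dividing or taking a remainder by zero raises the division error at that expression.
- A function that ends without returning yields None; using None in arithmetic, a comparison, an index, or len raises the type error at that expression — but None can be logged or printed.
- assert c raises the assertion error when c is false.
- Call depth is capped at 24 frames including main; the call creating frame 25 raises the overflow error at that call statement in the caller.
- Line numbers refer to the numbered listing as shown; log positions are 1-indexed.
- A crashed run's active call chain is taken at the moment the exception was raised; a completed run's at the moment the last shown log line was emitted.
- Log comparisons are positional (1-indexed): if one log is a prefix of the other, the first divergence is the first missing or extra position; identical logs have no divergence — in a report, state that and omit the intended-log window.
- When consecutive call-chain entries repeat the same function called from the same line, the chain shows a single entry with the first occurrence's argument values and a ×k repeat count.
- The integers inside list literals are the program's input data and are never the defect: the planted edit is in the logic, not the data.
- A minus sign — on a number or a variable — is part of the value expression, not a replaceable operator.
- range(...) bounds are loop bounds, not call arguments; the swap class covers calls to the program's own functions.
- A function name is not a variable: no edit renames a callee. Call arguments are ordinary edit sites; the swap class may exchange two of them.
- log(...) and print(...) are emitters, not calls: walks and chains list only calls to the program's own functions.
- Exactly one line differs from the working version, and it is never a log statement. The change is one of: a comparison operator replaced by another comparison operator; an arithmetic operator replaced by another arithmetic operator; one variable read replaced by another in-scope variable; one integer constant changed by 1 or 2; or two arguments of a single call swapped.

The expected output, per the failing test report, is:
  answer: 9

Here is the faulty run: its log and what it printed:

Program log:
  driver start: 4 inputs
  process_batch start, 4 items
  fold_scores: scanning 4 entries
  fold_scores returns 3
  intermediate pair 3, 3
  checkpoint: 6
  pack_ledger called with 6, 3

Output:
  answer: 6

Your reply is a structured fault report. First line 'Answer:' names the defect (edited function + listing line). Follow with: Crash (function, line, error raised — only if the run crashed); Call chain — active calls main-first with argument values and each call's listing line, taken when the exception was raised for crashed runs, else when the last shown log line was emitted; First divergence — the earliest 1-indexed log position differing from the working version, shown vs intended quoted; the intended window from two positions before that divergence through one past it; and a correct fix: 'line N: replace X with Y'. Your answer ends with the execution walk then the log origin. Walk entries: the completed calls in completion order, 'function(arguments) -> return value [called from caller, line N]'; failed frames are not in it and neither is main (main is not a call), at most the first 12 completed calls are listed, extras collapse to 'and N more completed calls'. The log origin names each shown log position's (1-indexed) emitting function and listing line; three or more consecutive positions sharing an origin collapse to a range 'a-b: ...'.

Answer: the defect is in main at line 38.
Core observation: Log streams are identical — the defect surfaces only in the printed output.
Call chain: main -> pack_ledger(6, 3) (called at line 37).
First divergence: none — the logs agree in full.
Execution walk:
  fold_scores([3, 3, 4, 7]) -> 3  [called from process_batch, line 17]
  tally_events(0, 6) -> 6  [called from tally_events, line 4]
  tally_events(1, 5) -> 6  [called from tally_events, line 4]
  tally_events(2, 3) -> 6  [called from tally_events, line 4]
  tally_events(3, 0) -> 6  [called from process_batch, line 20]
  process_batch([3, 3, 4, 7]) -> 6  [called from main, line 35]
  pack_ledger(6, 3) -> 9  [called from main, line 37]
Log line origins:
  1: from main, line 34
  2: from process_batch, line 16
  3: from fold_scores, line 7
  4: from fold_scores, line 12
  5: from process_batch, line 19
  6: from main, line 36
  7: from pack_ledger, line 23
A correct fix: line 38: replace `pos` with `quota`.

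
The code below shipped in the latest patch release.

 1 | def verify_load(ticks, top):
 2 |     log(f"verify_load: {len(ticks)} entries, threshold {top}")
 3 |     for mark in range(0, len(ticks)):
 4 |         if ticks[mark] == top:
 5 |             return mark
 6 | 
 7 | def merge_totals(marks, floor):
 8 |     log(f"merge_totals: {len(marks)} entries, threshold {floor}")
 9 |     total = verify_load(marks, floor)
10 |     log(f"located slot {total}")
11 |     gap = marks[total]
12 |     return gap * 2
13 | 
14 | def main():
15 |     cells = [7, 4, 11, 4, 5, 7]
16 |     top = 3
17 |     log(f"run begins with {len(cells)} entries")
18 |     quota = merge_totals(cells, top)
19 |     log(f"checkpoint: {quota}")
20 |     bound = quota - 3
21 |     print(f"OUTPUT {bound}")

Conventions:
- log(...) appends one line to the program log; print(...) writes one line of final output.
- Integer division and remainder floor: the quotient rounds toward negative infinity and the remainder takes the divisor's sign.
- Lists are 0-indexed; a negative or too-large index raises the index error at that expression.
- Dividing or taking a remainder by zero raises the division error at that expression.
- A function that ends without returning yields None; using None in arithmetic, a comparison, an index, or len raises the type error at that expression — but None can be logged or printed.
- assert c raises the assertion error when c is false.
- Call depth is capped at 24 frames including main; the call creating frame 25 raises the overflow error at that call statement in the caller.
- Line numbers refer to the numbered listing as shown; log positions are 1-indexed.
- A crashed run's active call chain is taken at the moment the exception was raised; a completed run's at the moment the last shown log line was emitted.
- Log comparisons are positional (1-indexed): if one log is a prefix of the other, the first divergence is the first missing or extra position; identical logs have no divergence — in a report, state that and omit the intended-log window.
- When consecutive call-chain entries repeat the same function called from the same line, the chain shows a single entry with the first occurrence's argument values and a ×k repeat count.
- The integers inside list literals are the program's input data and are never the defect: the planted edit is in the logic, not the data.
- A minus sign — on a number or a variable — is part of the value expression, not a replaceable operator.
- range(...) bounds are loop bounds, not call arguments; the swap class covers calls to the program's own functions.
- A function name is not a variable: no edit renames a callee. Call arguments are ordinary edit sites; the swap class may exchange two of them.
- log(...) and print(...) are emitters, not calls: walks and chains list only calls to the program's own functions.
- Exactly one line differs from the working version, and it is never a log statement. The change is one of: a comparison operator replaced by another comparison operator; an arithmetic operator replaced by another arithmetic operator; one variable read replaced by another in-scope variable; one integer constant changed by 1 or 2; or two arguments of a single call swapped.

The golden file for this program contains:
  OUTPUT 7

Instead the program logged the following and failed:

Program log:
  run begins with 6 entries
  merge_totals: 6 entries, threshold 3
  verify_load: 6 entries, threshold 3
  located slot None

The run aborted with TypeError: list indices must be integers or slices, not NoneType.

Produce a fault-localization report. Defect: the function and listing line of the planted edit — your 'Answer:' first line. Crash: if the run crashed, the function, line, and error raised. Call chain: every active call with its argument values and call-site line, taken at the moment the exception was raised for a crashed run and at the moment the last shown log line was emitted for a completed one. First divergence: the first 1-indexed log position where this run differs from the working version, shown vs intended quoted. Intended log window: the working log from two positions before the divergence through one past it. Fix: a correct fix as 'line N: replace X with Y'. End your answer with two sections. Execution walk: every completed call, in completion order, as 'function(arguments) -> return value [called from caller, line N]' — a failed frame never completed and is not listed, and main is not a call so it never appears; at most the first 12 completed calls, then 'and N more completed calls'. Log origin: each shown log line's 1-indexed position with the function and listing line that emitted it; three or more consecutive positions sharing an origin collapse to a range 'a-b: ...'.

Answer: the defect is in main at line 16.
Key fact: At log position 2 the runs split — shown 'merge_totals: 6 entries, threshold 3', but the working version logs 'merge_totals: 6 entries, threshold 5'.
Crash: merge_totals, line 11, TypeError.
Call chain: main -> merge_totals([7, 4, 11, 4, 5, 7], 3) (called at line 18).
First divergence: at position 2 the run shows 'merge_totals: 6 entries, threshold 3' where the working version logs 'merge_totals: 6 entries, threshold 5'.
Intended log window:
  1: run begins with 6 entries
  2: merge_totals: 6 entries, threshold 5
  3: verify_load: 6 entries, threshold 5
Execution walk:
  verify_load([7, 4, 11, 4, 5, 7], 3) -> None  [called from merge_totals, line 9]
Log line origins:
  1 — main, line 17
  2 — merge_totals, line 8
  3 — verify_load, line 2
  4 — merge_totals, line 10
A correct fix: line 16: replace `3` with `5`.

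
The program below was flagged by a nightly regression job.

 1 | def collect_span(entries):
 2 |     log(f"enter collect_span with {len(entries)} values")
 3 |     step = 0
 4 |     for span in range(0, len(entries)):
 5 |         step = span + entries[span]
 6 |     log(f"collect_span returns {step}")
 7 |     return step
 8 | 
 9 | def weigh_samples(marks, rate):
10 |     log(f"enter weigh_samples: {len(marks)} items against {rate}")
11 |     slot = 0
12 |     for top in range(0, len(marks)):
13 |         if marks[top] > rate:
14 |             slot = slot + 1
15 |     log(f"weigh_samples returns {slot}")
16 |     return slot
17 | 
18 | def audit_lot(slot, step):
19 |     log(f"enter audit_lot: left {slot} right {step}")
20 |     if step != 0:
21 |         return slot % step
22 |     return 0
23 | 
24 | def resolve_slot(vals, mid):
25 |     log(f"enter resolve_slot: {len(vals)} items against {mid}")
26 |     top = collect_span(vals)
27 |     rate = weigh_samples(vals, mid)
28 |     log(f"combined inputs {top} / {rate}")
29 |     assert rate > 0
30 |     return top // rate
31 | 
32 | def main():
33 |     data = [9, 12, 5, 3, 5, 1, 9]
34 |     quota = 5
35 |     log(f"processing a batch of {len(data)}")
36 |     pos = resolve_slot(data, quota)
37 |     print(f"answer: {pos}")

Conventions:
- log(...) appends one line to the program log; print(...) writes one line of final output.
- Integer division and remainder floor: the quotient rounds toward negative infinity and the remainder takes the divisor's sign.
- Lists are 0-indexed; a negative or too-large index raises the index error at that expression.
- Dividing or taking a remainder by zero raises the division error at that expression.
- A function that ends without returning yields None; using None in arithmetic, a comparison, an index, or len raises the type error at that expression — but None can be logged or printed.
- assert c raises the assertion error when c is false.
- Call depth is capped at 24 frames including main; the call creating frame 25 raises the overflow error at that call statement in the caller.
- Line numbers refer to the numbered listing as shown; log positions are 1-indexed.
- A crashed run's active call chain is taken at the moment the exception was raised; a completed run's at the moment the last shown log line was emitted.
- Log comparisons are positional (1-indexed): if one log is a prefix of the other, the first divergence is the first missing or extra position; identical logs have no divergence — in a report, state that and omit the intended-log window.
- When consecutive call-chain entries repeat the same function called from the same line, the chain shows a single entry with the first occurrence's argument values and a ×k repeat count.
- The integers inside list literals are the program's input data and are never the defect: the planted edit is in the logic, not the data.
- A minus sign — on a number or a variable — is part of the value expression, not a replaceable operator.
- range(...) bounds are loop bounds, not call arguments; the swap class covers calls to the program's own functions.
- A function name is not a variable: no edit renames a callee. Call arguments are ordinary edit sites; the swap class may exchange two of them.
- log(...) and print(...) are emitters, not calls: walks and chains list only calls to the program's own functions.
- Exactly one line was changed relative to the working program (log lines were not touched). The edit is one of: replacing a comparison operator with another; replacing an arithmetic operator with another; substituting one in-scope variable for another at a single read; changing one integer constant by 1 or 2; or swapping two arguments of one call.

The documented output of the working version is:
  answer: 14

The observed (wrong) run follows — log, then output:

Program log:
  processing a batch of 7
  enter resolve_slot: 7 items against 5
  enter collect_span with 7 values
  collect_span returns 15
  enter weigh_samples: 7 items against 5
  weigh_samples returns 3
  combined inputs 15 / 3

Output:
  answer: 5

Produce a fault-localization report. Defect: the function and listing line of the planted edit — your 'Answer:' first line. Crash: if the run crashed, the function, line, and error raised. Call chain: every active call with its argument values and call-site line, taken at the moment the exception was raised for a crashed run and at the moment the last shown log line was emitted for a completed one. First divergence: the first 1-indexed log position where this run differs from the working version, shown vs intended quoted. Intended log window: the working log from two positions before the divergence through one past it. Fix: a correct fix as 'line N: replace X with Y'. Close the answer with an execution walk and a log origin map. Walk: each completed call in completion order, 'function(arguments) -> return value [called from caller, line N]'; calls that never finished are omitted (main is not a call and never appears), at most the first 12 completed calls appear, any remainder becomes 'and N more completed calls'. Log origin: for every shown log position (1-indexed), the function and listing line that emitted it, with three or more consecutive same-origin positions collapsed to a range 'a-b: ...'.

Answer: the defect is in collect_span at line 5.
Core observation: The earliest visible damage is log position 4 — 'collect_span returns 15' rather than the intended 'collect_span returns 44'.
Call chain: main -> resolve_slot([9, 12, 5, 3, 5, 1, 9], 5) (called at line 36).
First divergence: at position 4 the run shows 'collect_span returns 15' where the working version logs 'collect_span returns 44'.
Intended log window:
  2: enter resolve_slot: 7 items against 5
  3: enter collect_span with 7 values
  4: collect_span returns 44
  5: enter weigh_samples: 7 items against 5
Execution walk:
  collect_span([9, 12, 5, 3, 5, 1, 9]) -> 15  [called from resolve_slot, line 26]
  weigh_samples([9, 12, 5, 3, 5, 1, 9], 5) -> 3  [called from resolve_slot, line 27]
  resolve_slot([9, 12, 5, 3, 5, 1, 9], 5) -> 5  [called from main, line 36]
Origin of each log line:
  1: emitted by main (line 35)
  2: emitted by resolve_slot (line 25)
  3: emitted by collect_span (line 2)
  4: emitted by collect_span (line 6)
  5: emitted by weigh_samples (line 10)
  6: emitted by weigh_samples (line 15)
  7: emitted by resolve_slot (line 28)
A correct fix: line 5: replace `span + entries[span]` with `step + entries[span]`.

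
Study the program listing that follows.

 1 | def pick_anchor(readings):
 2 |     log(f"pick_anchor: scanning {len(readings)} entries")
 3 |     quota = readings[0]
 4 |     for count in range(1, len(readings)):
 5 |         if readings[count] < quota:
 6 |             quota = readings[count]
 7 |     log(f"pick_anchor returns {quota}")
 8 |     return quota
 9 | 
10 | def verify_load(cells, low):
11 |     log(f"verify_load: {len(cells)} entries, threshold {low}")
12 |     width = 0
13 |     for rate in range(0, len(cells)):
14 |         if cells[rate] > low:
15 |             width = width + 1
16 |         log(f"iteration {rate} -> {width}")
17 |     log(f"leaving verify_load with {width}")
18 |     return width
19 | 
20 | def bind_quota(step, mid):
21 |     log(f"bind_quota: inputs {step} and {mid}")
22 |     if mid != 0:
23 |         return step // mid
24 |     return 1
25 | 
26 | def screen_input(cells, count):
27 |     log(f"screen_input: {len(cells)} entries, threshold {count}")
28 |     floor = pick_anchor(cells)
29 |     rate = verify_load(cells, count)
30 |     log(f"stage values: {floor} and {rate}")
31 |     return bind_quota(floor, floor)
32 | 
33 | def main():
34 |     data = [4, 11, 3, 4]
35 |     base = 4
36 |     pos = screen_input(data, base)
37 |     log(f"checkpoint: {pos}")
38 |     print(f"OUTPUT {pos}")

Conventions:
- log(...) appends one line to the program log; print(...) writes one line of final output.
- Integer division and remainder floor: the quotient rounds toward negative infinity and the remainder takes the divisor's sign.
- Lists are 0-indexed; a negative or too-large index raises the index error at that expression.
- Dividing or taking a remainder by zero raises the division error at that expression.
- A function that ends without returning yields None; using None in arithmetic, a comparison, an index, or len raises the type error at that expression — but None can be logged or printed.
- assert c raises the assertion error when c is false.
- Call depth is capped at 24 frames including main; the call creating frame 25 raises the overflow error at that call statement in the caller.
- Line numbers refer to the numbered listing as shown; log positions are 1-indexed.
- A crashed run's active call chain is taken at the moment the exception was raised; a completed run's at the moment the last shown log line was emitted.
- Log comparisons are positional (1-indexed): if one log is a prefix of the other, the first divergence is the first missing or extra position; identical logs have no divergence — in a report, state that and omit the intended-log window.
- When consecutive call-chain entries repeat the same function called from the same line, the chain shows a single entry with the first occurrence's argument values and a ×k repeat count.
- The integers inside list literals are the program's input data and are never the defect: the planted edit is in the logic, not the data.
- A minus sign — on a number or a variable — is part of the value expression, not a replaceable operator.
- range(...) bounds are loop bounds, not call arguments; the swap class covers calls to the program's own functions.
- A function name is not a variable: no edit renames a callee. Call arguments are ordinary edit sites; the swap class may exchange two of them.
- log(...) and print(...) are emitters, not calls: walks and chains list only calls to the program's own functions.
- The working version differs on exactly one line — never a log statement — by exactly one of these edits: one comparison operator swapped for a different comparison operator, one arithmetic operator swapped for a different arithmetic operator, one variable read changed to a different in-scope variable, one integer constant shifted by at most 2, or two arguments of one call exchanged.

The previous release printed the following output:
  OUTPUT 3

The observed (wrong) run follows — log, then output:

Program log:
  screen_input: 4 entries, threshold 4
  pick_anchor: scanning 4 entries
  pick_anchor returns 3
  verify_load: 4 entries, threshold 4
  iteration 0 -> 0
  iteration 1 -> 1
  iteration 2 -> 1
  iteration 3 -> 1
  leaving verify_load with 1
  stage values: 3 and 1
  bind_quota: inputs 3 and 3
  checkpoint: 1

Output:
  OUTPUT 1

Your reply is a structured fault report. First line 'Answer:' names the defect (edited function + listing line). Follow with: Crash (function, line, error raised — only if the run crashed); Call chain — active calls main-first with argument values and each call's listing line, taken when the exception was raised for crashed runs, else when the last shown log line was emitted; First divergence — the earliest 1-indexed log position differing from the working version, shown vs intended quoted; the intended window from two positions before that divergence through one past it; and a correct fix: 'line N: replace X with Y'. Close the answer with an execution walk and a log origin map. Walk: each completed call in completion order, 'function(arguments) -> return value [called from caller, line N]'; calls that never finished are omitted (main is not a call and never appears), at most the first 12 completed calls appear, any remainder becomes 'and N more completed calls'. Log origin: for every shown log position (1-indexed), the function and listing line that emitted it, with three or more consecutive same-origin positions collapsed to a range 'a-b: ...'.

Answer: the defect is in screen_input at line 31.
Core observation: The earliest visible damage is log position 11 — 'bind_quota: inputs 3 and 3' rather than the intended 'bind_quota: inputs 3 and 1'.
Call chain: main.
First divergence: position 11 — the shown line 'bind_quota: inputs 3 and 3' should read 'bind_quota: inputs 3 and 1'.
Intended log window:
  9: leaving verify_load with 1
  10: stage values: 3 and 1
  11: bind_quota: inputs 3 and 1
  12: checkpoint: 3
Execution walk:
  pick_anchor([4, 11, 3, 4]) -> 3  [called from screen_input, line 28]
  verify_load([4, 11, 3, 4], 4) -> 1  [called from screen_input, line 29]
  bind_quota(3, 3) -> 1  [called from screen_input, line 31]
  screen_input([4, 11, 3, 4], 4) -> 1  [called from main, line 36]
Origin of each log line:
  1: emitted by screen_input (line 27)
  2: emitted by pick_anchor (line 2)
  3: emitted by pick_anchor (line 7)
  4: emitted by verify_load (line 11)
  5-8: emitted by verify_load (line 16)
  9: emitted by verify_load (line 17)
  10: emitted by screen_input (line 30)
  11: emitted by bind_quota (line 21)
  12: emitted by main (line 37)
A correct fix: line 31: replace `bind_quota(floor, floor)` with `bind_quota(floor, rate)`.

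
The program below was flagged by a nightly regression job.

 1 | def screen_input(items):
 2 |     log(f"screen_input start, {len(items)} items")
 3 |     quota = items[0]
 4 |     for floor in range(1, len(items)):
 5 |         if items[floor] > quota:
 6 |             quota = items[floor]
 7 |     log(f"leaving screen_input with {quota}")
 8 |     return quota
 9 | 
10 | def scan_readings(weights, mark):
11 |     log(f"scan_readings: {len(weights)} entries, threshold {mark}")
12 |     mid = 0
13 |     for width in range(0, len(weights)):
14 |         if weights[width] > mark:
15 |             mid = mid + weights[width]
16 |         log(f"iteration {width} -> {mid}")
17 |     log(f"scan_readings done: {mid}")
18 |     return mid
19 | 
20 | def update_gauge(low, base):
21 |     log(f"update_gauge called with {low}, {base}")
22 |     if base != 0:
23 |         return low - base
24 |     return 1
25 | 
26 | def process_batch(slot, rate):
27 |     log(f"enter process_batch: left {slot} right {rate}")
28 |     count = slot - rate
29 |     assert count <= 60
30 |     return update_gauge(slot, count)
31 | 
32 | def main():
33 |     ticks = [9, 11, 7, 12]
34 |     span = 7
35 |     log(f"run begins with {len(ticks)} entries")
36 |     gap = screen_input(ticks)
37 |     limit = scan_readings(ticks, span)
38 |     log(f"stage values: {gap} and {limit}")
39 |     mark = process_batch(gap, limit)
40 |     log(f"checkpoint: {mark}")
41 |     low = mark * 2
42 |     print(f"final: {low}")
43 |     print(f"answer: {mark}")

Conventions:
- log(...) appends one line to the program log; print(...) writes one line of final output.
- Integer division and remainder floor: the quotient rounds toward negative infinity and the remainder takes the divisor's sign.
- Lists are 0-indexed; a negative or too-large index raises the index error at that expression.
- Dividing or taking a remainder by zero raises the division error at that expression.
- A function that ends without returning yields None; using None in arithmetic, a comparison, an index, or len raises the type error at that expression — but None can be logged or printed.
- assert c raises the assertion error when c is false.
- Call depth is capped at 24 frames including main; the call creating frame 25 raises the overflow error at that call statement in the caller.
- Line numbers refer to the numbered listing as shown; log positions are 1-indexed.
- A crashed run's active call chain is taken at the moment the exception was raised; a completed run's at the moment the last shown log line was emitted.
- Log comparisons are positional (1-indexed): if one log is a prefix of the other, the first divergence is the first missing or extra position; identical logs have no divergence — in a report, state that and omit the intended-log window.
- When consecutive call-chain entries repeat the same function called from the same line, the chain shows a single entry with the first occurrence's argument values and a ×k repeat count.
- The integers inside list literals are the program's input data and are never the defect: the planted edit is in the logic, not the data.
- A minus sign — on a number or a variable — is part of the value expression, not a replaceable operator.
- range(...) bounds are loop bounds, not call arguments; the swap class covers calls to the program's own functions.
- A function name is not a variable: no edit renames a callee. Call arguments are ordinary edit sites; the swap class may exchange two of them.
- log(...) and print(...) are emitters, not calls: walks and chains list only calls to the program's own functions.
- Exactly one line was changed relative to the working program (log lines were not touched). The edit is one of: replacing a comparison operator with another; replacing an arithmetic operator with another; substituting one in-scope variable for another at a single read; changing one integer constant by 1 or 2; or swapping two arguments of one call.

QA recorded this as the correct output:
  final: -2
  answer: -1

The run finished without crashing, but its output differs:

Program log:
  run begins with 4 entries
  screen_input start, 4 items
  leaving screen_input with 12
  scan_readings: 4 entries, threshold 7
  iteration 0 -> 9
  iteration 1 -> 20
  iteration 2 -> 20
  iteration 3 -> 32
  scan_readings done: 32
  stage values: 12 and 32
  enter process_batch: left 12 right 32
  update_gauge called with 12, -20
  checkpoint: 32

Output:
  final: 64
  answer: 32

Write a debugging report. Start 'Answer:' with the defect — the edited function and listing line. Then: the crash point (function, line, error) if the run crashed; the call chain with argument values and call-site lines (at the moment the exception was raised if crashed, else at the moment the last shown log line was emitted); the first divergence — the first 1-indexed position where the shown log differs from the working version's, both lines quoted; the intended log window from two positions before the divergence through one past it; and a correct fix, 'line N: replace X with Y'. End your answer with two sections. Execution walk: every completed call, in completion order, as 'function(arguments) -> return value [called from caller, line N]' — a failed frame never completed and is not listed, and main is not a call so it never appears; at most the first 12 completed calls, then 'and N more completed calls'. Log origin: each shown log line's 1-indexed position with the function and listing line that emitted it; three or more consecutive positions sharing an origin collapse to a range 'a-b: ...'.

Answer: the defect is in update_gauge at line 23.
Key observation: The log first diverges at position 13: the faulty run prints 'checkpoint: 32' where the working version prints 'checkpoint: -1'.
Call chain: main.
First divergence: position 13 — the shown line 'checkpoint: 32' should read 'checkpoint: -1'.
Intended log window:
  11: enter process_batch: left 12 right 32
  12: update_gauge called with 12, -20
  13: checkpoint: -1
Execution walk:
  screen_input([9, 11, 7, 12]) -> 12  [called from main, line 36]
  scan_readings([9, 11, 7, 12], 7) -> 32  [called from main, line 37]
  update_gauge(12, -20) -> 32  [called from process_batch, line 30]
  process_batch(12, 32) -> 32  [called from main, line 39]
Log origins:
  1 — main, line 35
  2 — screen_input, line 2
  3 — screen_input, line 7
  4 — scan_readings, line 11
  5-8 — scan_readings, line 16
  9 — scan_readings, line 17
  10 — main, line 38
  11 — process_batch, line 27
  12 — update_gauge, line 21
  13 — main, line 40
A correct fix: line 23: replace `-` with `//`.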